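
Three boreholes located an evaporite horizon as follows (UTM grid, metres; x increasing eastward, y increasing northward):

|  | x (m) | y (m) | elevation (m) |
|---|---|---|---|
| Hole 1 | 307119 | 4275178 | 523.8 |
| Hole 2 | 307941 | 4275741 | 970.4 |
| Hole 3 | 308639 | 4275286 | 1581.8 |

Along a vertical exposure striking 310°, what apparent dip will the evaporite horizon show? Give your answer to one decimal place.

Let the plane be z = a·x + b·y + c.
Hole 2−Hole 1: 822a + 563b = 446.6;  Hole 3−Hole 1: 1520a + 108b = 1058.
Solving gives a = 0.71373, b = −0.24882.
Unit vector along 310° is (sin 310°, cos 310°) = (-0.7660, 0.6428).
Slope in that direction = a·(-0.7660) + b·(0.6428) = −0.70669.
Apparent dip = arctan|0.70669| = 35.2° (true dip is 37.1°, so apparent ≤ true as expected).

35.2°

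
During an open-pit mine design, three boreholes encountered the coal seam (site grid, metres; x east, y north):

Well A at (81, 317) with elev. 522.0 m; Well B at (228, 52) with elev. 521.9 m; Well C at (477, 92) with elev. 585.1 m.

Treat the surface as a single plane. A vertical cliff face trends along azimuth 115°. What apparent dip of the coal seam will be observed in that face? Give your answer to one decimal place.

8.9°

Two edge vectors: Well A→Well B = (147, -265, -0.1), Well A→Well C = (396, -225, 63.1).
Normal n = (Well A→Well B) × (Well A→Well C) = (-16744, -9315.3, 71865).
So ∂z/∂x = −n_x/n_z = 0.23299 and ∂z/∂y = −n_y/n_z = 0.12962.
Unit vector along 115° is (sin 115°, cos 115°) = (0.9063, -0.4226).
Slope in that direction = a·(0.9063) + b·(-0.4226) = 0.15638.
Apparent dip = arctan|0.15638| = 8.9° (true dip is 14.9°, so apparent ≤ true as expected).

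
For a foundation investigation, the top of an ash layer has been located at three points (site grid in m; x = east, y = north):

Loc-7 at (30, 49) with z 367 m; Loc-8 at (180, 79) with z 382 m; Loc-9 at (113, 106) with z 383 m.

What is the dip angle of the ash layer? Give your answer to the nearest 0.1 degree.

Two edge vectors: Loc-7→Loc-8 = (150, 30, 15), Loc-7→Loc-9 = (83, 57, 16).
Normal n = (Loc-7→Loc-8) × (Loc-7→Loc-9) = (-375, -1155, 6060).
So ∂z/∂x = −n_x/n_z = 0.06188 and ∂z/∂y = −n_y/n_z = 0.19059.
Gradient magnitude |∇z| = √(a² + b²) = √(0.00383 + 0.03633) = 0.20039.
True dip = arctan(0.20039) = 11.3°, dipping toward SSW (azimuth ≈ 198°).

11.3°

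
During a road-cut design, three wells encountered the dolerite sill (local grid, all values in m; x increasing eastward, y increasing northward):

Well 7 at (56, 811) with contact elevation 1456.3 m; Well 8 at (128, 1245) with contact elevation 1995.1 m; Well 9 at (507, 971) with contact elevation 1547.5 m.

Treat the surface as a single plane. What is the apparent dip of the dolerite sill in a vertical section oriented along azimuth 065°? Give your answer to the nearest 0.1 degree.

Let the plane be z = a·x + b·y + c.
Well 8−Well 7: 72a + 434b = 538.8;  Well 9−Well 7: 451a + 160b = 91.2.
Solving gives a = −0.25311, b = 1.28347.
Unit vector along 065° is (sin 65°, cos 65°) = (0.9063, 0.4226).
Slope in that direction = a·(0.9063) + b·(0.4226) = 0.31302.
Apparent dip = arctan|0.31302| = 17.4° (true dip is 52.6°, so apparent ≤ true as expected).

17.4°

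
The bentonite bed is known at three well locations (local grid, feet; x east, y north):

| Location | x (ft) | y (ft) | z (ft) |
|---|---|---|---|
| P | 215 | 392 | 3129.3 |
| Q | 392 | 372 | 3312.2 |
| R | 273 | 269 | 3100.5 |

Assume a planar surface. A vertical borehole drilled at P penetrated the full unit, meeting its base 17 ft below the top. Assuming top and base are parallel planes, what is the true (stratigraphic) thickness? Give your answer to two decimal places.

Two edge vectors: P→Q = (177, -20, 182.9), P→R = (58, -123, -28.8).
Normal n = (P→Q) × (P→R) = (23072.7, 15705.8, -20611).
So ∂z/∂x = −n_x/n_z = 1.11944 and ∂z/∂y = −n_y/n_z = 0.76201.
|∇z| = √(a²+b²) = 1.35418, so dip δ = arctan(1.35418) = 53.56°.
True thickness = vertical thickness × cos δ = 17 × cos 53.56° = 10.10 ft.

10.10 ft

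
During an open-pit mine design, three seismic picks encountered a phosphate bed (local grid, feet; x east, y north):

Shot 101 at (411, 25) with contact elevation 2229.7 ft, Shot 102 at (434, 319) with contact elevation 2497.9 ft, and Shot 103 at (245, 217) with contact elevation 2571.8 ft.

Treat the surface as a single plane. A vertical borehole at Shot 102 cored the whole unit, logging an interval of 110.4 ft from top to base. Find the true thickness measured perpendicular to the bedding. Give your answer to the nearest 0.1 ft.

65.7 ft

Two edge vectors: Shot 101→Shot 102 = (23, 294, 268.2), Shot 101→Shot 103 = (-166, 192, 342.1).
Normal n = (Shot 101→Shot 102) × (Shot 101→Shot 103) = (49083, -52389.5, 53220).
So ∂z/∂x = −n_x/n_z = −0.92227 and ∂z/∂y = −n_y/n_z = 0.98439.
|∇z| = √(a²+b²) = 1.34893, so dip δ = arctan(1.34893) = 53.45°.
True thickness = vertical thickness × cos δ = 110.4 × cos 53.45° = 65.7 ft.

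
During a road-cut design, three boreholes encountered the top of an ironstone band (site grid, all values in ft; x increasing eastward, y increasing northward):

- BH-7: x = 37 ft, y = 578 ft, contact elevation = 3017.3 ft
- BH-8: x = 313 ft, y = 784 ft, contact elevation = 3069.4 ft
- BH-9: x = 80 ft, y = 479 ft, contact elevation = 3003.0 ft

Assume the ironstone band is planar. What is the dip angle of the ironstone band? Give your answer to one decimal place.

10.3°

Two edge vectors: BH-7→BH-8 = (276, 206, 52.1), BH-7→BH-9 = (43, -99, -14.3).
Normal n = (BH-7→BH-8) × (BH-7→BH-9) = (2212.1, 6187.1, -36182).
So ∂z/∂x = −n_x/n_z = 0.06114 and ∂z/∂y = −n_y/n_z = 0.17100.
Gradient magnitude |∇z| = √(a² + b²) = √(0.00374 + 0.02924) = 0.18160.
True dip = arctan(0.18160) = 10.3°, dipping toward SSW (azimuth ≈ 200°).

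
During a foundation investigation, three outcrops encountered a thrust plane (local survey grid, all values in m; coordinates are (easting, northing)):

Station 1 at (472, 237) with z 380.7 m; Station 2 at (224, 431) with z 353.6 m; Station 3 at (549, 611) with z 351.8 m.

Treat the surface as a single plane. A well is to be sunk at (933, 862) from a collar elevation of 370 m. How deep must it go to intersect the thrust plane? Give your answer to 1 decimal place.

23.6 m

Let the plane be z = a·E + b·N + c.
Station 2−Station 1: −248a + 194b = −27.1;  Station 3−Station 1: 77a + 374b = −28.9.
Solving gives a = 0.04205, b = −0.08593.
Then c = 380.7 − a·472 − b·237 = 381.22.
At (933, 862): z_contact = 39.24 − 74.07 + 381.22 = 346.38 m.
Depth below ground = 370 − 346.38 = 23.6 m.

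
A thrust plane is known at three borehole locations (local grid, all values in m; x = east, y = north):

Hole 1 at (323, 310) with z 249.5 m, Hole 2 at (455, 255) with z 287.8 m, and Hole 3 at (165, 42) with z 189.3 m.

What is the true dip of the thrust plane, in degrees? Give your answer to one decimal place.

17.3°

Let the plane be z = a·x + b·y + c.
Hole 2−Hole 1: 132a − 55b = 38.3;  Hole 3−Hole 1: −158a − 268b = −60.2.
Solving gives a = 0.30807, b = 0.04300.
Gradient magnitude |∇z| = √(a² + b²) = √(0.09491 + 0.00185) = 0.31106.
True dip = arctan(0.31106) = 17.3°, dipping toward W (azimuth ≈ 262°).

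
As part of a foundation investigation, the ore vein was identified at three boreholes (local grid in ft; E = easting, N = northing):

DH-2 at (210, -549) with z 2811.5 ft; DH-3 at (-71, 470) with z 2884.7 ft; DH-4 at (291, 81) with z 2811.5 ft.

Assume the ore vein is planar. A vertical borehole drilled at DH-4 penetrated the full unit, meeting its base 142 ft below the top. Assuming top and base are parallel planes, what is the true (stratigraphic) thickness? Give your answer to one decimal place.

139.8 ft

Let the plane be z = a·E + b·N + c.
DH-3−DH-2: −281a + 1019b = 73.2;  DH-4−DH-2: 81a + 630b = 0.
Solving gives a = −0.17766, b = 0.02284.
|∇z| = √(a²+b²) = 0.17913, so dip δ = arctan(0.17913) = 10.16°.
True thickness = vertical thickness × cos δ = 142 × cos 10.16° = 139.8 ft.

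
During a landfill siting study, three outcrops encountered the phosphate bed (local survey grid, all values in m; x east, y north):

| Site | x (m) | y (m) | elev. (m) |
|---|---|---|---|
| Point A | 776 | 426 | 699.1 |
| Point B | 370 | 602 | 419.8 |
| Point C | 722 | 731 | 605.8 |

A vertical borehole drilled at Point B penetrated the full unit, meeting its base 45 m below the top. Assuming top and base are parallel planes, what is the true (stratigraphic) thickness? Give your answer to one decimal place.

Two edge vectors: Point A→Point B = (-406, 176, -279.3), Point A→Point C = (-54, 305, -93.3).
Normal n = (Point A→Point B) × (Point A→Point C) = (68765.7, -22797.6, -114326).
So ∂z/∂x = −n_x/n_z = 0.60149 and ∂z/∂y = −n_y/n_z = −0.19941.
|∇z| = √(a²+b²) = 0.63368, so dip δ = arctan(0.63368) = 32.36°.
True thickness = vertical thickness × cos δ = 45 × cos 32.36° = 38.0 m.

38.0 m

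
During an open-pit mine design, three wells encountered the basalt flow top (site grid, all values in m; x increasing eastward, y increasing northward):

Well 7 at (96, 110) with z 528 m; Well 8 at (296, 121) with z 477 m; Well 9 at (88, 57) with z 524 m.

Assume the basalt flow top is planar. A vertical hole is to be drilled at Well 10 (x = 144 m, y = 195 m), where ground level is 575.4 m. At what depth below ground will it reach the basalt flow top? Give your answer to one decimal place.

50.2 m

Let the plane be z = a·x + b·y + c.
Well 8−Well 7: 200a + 11b = −51;  Well 9−Well 7: −8a − 53b = −4.
Solving gives a = −0.26132, b = 0.11492.
Then c = 528 − a·96 − b·110 = 540.45.
At (144, 195): z_contact = −37.63 + 22.41 + 540.45 = 525.22 m.
Depth below ground = 575.4 − 525.22 = 50.2 m.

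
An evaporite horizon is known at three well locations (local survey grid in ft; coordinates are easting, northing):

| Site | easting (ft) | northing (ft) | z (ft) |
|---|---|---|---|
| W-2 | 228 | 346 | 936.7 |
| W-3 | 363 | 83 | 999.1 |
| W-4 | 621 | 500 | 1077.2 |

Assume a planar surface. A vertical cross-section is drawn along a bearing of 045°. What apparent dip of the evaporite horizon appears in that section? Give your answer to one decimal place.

Two edge vectors: W-2→W-3 = (135, -263, 62.4), W-2→W-4 = (393, 154, 140.5).
Normal n = (W-2→W-3) × (W-2→W-4) = (-46561.1, 5555.7, 124149).
So ∂z/∂easting = −n_x/n_z = 0.37504 and ∂z/∂northing = −n_y/n_z = −0.04475.
Unit vector along 045° is (sin 45°, cos 45°) = (0.7071, 0.7071).
Slope in that direction = a·(0.7071) + b·(0.7071) = 0.23355.
Apparent dip = arctan|0.23355| = 13.1° (true dip is 20.7°, so apparent ≤ true as expected).

13.1°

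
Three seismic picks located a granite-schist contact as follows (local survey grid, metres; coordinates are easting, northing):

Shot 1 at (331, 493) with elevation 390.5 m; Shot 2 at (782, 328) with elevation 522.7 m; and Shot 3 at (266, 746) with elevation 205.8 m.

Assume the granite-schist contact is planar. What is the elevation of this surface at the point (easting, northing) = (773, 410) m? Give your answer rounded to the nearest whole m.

Let the plane be z = a·easting + b·northing + c.
Shot 2−Shot 1: 451a − 165b = 132.2;  Shot 3−Shot 1: −65a + 253b = −184.7.
Solving gives a = 0.02874, b = −0.72266.
Then c = 390.5 − a·331 − b·493 = 737.26.
At (773, 410): z = 22.2 − 296.3 + 737.26 = 463.2 m.

463 m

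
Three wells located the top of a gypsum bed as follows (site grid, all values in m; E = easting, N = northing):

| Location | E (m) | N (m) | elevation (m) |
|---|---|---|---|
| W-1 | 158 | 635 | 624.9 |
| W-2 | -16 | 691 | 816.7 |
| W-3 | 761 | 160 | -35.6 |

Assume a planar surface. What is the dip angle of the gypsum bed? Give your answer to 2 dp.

Two edge vectors: W-1→W-2 = (-174, 56, 191.8), W-1→W-3 = (603, -475, -660.5).
Normal n = (W-1→W-2) × (W-1→W-3) = (54117, 728.4, 48882).
So ∂z/∂E = −n_x/n_z = −1.10709 and ∂z/∂N = −n_y/n_z = −0.01490.
Gradient magnitude |∇z| = √(a² + b²) = √(1.22566 + 0.00022) = 1.10719.
True dip = arctan(1.10719) = 47.91°, dipping toward E (azimuth ≈ 089°).

47.91°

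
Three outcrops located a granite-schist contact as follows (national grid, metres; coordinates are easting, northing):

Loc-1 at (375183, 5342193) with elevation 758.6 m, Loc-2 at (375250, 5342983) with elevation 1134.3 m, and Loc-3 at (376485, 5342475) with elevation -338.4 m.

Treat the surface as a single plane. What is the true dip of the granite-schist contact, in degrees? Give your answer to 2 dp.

Two edge vectors: Loc-1→Loc-2 = (67, 790, 375.7), Loc-1→Loc-3 = (1302, 282, -1097).
Normal n = (Loc-1→Loc-2) × (Loc-1→Loc-3) = (-972577.4, 562660.4, -1009686).
So ∂z/∂easting = −n_x/n_z = −0.96325 and ∂z/∂northing = −n_y/n_z = 0.55726.
Gradient magnitude |∇z| = √(a² + b²) = √(0.92785 + 0.31054) = 1.11283.
True dip = arctan(1.11283) = 48.06°, dipping toward ESE (azimuth ≈ 120°).

48.06°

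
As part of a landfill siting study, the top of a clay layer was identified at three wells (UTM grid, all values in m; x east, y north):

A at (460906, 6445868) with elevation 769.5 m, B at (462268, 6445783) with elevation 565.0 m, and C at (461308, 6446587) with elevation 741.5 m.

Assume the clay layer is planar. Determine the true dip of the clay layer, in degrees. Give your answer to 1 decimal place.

8.7°

Two edge vectors: A→B = (1362, -85, -204.5), A→C = (402, 719, -28).
Normal n = (A→B) × (A→C) = (149415.5, -44073, 1013448).
So ∂z/∂x = −n_x/n_z = −0.14743 and ∂z/∂y = −n_y/n_z = 0.04349.
Gradient magnitude |∇z| = √(a² + b²) = √(0.02174 + 0.00189) = 0.15371.
True dip = arctan(0.15371) = 8.7°, dipping toward ESE (azimuth ≈ 106°).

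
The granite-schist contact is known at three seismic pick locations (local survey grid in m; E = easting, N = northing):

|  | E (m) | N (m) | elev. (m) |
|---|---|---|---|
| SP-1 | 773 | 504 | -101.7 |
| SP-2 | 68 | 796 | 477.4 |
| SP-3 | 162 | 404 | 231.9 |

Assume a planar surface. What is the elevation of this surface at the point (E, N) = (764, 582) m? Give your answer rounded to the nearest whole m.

Let the plane be z = a·E + b·N + c.
SP-2−SP-1: −705a + 292b = 579.1;  SP-3−SP-1: −611a − 100b = 333.6.
Solving gives a = −0.62400, b = 0.47664.
Then c = -101.7 − a·773 − b·504 = 140.42.
At (764, 582): z = −476.7 + 277.4 + 140.42 = -58.9 m.

-59 m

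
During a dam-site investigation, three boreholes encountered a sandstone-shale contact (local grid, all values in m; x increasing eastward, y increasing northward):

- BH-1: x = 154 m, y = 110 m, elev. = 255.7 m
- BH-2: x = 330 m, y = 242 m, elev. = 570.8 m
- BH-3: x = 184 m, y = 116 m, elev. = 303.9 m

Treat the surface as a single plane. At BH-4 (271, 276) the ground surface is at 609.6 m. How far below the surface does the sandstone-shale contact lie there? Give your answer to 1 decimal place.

118.3 m

Let the plane be z = a·x + b·y + c.
BH-2−BH-1: 176a + 132b = 315.1;  BH-3−BH-1: 30a + 6b = 48.2.
Solving gives a = 1.53988, b = 0.33395.
Then c = 255.7 − a·154 − b·110 = −18.18.
At (271, 276): z_contact = 417.31 + 92.17 − 18.18 = 491.30 m.
Depth below ground = 609.6 − 491.30 = 118.3 m.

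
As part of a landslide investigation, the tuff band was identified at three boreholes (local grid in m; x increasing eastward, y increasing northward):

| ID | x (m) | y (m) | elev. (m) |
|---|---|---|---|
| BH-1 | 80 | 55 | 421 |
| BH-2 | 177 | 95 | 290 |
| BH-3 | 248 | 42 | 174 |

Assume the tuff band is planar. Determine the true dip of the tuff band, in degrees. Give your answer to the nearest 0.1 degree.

55.8°

Two edge vectors: BH-1→BH-2 = (97, 40, -131), BH-1→BH-3 = (168, -13, -247).
Normal n = (BH-1→BH-2) × (BH-1→BH-3) = (-11583, 1951, -7981).
So ∂z/∂x = −n_x/n_z = −1.45132 and ∂z/∂y = −n_y/n_z = 0.24446.
Gradient magnitude |∇z| = √(a² + b²) = √(2.10634 + 0.05976) = 1.47177.
True dip = arctan(1.47177) = 55.8°, dipping toward E (azimuth ≈ 100°).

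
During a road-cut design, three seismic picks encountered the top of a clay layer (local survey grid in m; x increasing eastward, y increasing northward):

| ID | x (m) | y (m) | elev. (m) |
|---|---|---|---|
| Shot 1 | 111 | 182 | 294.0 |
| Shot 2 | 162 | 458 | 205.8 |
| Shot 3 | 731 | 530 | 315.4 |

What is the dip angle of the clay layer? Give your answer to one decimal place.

23.5°

Let the plane be z = a·x + b·y + c.
Shot 2−Shot 1: 51a + 276b = −88.2;  Shot 3−Shot 1: 620a + 348b = 21.4.
Solving gives a = 0.23864, b = −0.36366.
Gradient magnitude |∇z| = √(a² + b²) = √(0.05695 + 0.13225) = 0.43497.
True dip = arctan(0.43497) = 23.5°, dipping toward NNW (azimuth ≈ 327°).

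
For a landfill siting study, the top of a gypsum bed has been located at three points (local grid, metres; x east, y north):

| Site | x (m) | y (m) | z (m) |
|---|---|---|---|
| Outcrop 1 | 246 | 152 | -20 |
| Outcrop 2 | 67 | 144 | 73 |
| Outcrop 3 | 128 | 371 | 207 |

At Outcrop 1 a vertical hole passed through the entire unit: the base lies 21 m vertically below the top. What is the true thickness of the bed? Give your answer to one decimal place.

15.4 m

Two edge vectors: Outcrop 1→Outcrop 2 = (-179, -8, 93), Outcrop 1→Outcrop 3 = (-118, 219, 227).
Normal n = (Outcrop 1→Outcrop 2) × (Outcrop 1→Outcrop 3) = (-22183, 29659, -40145).
So ∂z/∂x = −n_x/n_z = −0.55257 and ∂z/∂y = −n_y/n_z = 0.73880.
|∇z| = √(a²+b²) = 0.92258, so dip δ = arctan(0.92258) = 42.69°.
True thickness = vertical thickness × cos δ = 21 × cos 42.69° = 15.4 m.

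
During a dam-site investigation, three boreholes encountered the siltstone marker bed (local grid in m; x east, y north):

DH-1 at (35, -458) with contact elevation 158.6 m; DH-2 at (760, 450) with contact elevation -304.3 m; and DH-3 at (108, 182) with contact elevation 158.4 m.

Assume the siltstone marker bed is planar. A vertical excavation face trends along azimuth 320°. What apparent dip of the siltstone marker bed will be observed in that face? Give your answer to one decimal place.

Two edge vectors: DH-1→DH-2 = (725, 908, -462.9), DH-1→DH-3 = (73, 640, -0.2).
Normal n = (DH-1→DH-2) × (DH-1→DH-3) = (296074.4, -33646.7, 397716).
So ∂z/∂x = −n_x/n_z = −0.74444 and ∂z/∂y = −n_y/n_z = 0.08460.
Unit vector along 320° is (sin 320°, cos 320°) = (-0.6428, 0.7660).
Slope in that direction = a·(-0.6428) + b·(0.7660) = 0.54332.
Apparent dip = arctan|0.54332| = 28.5° (true dip is 36.8°, so apparent ≤ true as expected).

28.5°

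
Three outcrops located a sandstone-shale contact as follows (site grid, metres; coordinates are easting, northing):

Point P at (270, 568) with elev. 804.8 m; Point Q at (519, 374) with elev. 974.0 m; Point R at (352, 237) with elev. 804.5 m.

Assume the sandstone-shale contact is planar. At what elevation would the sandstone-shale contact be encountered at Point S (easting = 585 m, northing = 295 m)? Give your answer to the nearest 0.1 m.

Let the plane be z = a·easting + b·northing + c.
Point Q−Point P: 249a − 194b = 169.2;  Point R−Point P: 82a − 331b = −0.3.
Solving gives a = 0.84292, b = 0.20973.
Then c = 804.8 − a·270 − b·568 = 458.09.
At (585, 295): z = 493.1 + 61.9 + 458.09 = 1013.1 m.

1013.1 m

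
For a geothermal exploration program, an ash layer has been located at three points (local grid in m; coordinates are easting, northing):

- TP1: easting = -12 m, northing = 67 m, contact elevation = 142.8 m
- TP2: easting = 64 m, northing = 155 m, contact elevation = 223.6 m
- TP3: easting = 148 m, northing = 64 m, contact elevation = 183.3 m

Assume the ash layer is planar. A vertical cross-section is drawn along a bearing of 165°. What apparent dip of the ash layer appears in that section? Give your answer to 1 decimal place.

Let the plane be z = a·easting + b·northing + c.
TP2−TP1: 76a + 88b = 80.8;  TP3−TP1: 160a − 3b = 40.5.
Solving gives a = 0.26603, b = 0.68843.
Unit vector along 165° is (sin 165°, cos 165°) = (0.2588, -0.9659).
Slope in that direction = a·(0.2588) + b·(-0.9659) = −0.59611.
Apparent dip = arctan|0.59611| = 30.8° (true dip is 36.4°, so apparent ≤ true as expected).

30.8°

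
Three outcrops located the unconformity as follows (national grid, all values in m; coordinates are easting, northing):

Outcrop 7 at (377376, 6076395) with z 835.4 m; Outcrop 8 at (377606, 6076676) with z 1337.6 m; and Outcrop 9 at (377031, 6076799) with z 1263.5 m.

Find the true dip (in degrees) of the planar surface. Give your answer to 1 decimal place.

56.2°

Let the plane be z = a·easting + b·northing + c.
Outcrop 8−Outcrop 7: 230a + 281b = 502.2;  Outcrop 9−Outcrop 7: −345a + 404b = 428.1.
Solving gives a = 0.43501, b = 1.43113.
Gradient magnitude |∇z| = √(a² + b²) = √(0.18923 + 2.04814) = 1.49578.
True dip = arctan(1.49578) = 56.2°, dipping toward SSW (azimuth ≈ 197°).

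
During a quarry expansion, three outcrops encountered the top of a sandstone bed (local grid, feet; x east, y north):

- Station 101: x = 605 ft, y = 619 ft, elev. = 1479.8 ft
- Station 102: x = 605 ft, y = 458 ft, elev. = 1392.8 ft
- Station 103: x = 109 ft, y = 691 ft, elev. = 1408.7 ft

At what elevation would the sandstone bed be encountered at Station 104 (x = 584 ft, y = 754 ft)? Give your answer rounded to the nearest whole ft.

1548 ft

Let the plane be z = a·x + b·y + c.
Station 102−Station 101: 0a − 161b = −87;  Station 103−Station 101: −496a + 72b = −71.1.
Solving gives a = 0.22179, b = 0.54037.
Then c = 1479.8 − a·605 − b·619 = 1011.13.
At (584, 754): z = 129.5 + 407.4 + 1011.13 = 1548.1 ft.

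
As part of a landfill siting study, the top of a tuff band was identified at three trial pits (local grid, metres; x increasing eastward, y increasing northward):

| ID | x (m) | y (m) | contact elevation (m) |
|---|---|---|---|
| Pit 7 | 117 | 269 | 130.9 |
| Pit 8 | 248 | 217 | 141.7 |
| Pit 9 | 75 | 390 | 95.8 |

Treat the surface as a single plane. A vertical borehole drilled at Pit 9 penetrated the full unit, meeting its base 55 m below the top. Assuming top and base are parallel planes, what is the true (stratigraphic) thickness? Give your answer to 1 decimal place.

52.6 m

Two edge vectors: Pit 7→Pit 8 = (131, -52, 10.8), Pit 7→Pit 9 = (-42, 121, -35.1).
Normal n = (Pit 7→Pit 8) × (Pit 7→Pit 9) = (518.4, 4144.5, 13667).
So ∂z/∂x = −n_x/n_z = −0.03793 and ∂z/∂y = −n_y/n_z = −0.30325.
|∇z| = √(a²+b²) = 0.30561, so dip δ = arctan(0.30561) = 16.99°.
True thickness = vertical thickness × cos δ = 55 × cos 16.99° = 52.6 m.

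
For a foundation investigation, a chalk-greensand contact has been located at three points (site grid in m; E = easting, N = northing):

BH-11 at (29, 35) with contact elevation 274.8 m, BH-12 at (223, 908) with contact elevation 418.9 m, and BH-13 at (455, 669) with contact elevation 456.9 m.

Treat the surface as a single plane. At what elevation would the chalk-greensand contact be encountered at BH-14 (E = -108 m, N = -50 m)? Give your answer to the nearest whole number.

Let the plane be z = a·E + b·N + c.
BH-12−BH-11: 194a + 873b = 144.1;  BH-13−BH-11: 426a + 634b = 182.1.
Solving gives a = 0.27165, b = 0.10470.
Then c = 274.8 − a·29 − b·35 = 263.26.
At (-108, -50): z = −29.3 − 5.2 + 263.26 = 228.7 m.

229 m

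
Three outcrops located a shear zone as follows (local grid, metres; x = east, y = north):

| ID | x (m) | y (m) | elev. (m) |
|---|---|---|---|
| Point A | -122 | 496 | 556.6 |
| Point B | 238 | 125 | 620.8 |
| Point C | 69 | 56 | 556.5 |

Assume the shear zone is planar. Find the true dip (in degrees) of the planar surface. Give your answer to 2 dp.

19.41°

Two edge vectors: Point A→Point B = (360, -371, 64.2), Point A→Point C = (191, -440, -0.1).
Normal n = (Point A→Point B) × (Point A→Point C) = (28285.1, 12298.2, -87539).
So ∂z/∂x = −n_x/n_z = 0.32311 and ∂z/∂y = −n_y/n_z = 0.14049.
Gradient magnitude |∇z| = √(a² + b²) = √(0.10440 + 0.01974) = 0.35233.
True dip = arctan(0.35233) = 19.41°, dipping toward WSW (azimuth ≈ 247°).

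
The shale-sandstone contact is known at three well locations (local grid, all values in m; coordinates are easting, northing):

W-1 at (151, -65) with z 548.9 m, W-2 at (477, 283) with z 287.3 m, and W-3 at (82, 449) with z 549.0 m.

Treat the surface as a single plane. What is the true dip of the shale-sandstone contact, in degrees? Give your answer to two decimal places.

Two edge vectors: W-1→W-2 = (326, 348, -261.6), W-1→W-3 = (-69, 514, 0.1).
Normal n = (W-1→W-2) × (W-1→W-3) = (134497.2, 18017.8, 191576).
So ∂z/∂easting = −n_x/n_z = −0.70206 and ∂z/∂northing = −n_y/n_z = −0.09405.
Gradient magnitude |∇z| = √(a² + b²) = √(0.49288 + 0.00885) = 0.70833.
True dip = arctan(0.70833) = 35.31°, dipping toward E (azimuth ≈ 082°).

35.31°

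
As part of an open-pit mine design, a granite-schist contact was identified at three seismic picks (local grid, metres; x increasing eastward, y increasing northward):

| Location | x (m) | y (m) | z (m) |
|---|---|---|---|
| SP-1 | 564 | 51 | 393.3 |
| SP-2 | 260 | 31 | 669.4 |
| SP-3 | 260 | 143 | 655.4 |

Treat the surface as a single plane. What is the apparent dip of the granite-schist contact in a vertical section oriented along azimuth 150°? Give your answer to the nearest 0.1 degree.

Let the plane be z = a·x + b·y + c.
SP-2−SP-1: −304a − 20b = 276.1;  SP-3−SP-1: −304a + 92b = 262.1.
Solving gives a = −0.90000, b = −0.12500.
Unit vector along 150° is (sin 150°, cos 150°) = (0.5000, -0.8660).
Slope in that direction = a·(0.5000) + b·(-0.8660) = −0.34175.
Apparent dip = arctan|0.34175| = 18.9° (true dip is 42.3°, so apparent ≤ true as expected).

18.9°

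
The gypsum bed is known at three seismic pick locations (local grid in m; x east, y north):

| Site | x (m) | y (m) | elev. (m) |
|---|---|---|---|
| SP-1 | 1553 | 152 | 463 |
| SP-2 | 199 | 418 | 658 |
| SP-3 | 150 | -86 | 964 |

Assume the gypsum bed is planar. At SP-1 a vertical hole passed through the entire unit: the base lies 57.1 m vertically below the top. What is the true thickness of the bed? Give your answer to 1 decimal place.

48.2 m

Let the plane be z = a·x + b·y + c.
SP-2−SP-1: −1354a + 266b = 195;  SP-3−SP-1: −1403a − 238b = 501.
Solving gives a = −0.25836, b = −0.58202.
|∇z| = √(a²+b²) = 0.63679, so dip δ = arctan(0.63679) = 32.49°.
True thickness = vertical thickness × cos δ = 57.1 × cos 32.49° = 48.2 m.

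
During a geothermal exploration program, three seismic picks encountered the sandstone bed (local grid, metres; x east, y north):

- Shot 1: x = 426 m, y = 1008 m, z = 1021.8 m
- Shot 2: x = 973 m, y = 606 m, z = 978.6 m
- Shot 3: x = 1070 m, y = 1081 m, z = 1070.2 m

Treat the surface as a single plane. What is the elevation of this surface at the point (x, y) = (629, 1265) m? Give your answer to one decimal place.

Let the plane be z = a·x + b·y + c.
Shot 2−Shot 1: 547a − 402b = −43.2;  Shot 3−Shot 1: 644a + 73b = 48.4.
Solving gives a = 0.054559, b = 0.181701.
Then c = 1021.8 − a·426 − b·1008 = 815.40.
At (629, 1265): z = 34.3 + 229.9 + 815.40 = 1079.6 m.

1079.6 m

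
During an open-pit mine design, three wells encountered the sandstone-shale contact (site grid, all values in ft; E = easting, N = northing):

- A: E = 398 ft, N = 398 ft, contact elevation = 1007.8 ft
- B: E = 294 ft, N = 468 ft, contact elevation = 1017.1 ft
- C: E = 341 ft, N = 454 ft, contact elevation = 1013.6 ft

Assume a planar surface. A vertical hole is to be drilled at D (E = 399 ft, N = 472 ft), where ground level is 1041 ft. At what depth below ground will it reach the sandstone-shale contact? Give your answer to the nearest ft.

Let the plane be z = a·E + b·N + c.
B−A: −104a + 70b = 9.3;  C−A: −57a + 56b = 5.8.
Solving gives a = −0.06260, b = 0.03986.
Then c = 1007.8 − a·398 − b·398 = 1016.85.
At (399, 472): z_contact = −25.0 + 18.8 + 1016.85 = 1010.7 ft.
Depth below ground = 1041 − 1010.7 = 30 ft.

30 ft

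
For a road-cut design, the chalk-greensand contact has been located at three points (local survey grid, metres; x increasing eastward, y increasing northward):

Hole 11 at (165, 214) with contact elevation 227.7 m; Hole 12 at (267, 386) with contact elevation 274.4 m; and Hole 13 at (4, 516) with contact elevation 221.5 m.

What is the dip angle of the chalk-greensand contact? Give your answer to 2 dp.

15.90°

Let the plane be z = a·x + b·y + c.
Hole 12−Hole 11: 102a + 172b = 46.7;  Hole 13−Hole 11: −161a + 302b = −6.2.
Solving gives a = 0.25933, b = 0.11772.
Gradient magnitude |∇z| = √(a² + b²) = √(0.06725 + 0.01386) = 0.28480.
True dip = arctan(0.28480) = 15.90°, dipping toward WSW (azimuth ≈ 246°).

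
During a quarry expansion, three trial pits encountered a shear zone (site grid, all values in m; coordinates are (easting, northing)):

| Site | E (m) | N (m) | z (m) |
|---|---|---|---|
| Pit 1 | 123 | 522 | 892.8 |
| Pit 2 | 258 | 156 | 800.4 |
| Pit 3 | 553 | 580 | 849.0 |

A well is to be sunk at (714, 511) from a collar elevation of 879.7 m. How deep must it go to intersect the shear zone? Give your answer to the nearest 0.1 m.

Two edge vectors: Pit 1→Pit 2 = (135, -366, -92.4), Pit 1→Pit 3 = (430, 58, -43.8).
Normal n = (Pit 1→Pit 2) × (Pit 1→Pit 3) = (21390, -33819, 165210).
So ∂z/∂E = −n_x/n_z = −0.12947 and ∂z/∂N = −n_y/n_z = 0.20470.
Intercept c from Pit 1: 892.8 + 15.93 − 106.86 = 801.87.
At (714, 511): z_contact = −92.44 + 104.60 + 801.87 = 814.03 m.
Depth below ground = 879.7 − 814.03 = 65.7 m.

65.7 m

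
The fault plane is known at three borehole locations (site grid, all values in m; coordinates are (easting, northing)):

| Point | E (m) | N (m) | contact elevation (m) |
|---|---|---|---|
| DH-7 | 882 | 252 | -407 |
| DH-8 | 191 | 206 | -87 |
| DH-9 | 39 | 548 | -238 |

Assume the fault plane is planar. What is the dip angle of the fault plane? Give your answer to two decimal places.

Two edge vectors: DH-7→DH-8 = (-691, -46, 320), DH-7→DH-9 = (-843, 296, 169).
Normal n = (DH-7→DH-8) × (DH-7→DH-9) = (-102494, -152981, -243314).
So ∂z/∂E = −n_x/n_z = −0.42124 and ∂z/∂N = −n_y/n_z = −0.62874.
Gradient magnitude |∇z| = √(a² + b²) = √(0.17744 + 0.39531) = 0.75681.
True dip = arctan(0.75681) = 37.12°, dipping toward NE (azimuth ≈ 034°).

37.12°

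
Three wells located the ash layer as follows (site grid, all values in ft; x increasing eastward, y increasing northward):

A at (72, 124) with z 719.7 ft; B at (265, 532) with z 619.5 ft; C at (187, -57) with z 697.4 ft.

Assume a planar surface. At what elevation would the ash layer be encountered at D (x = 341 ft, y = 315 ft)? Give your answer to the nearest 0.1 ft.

613.4 ft

Let the plane be z = a·x + b·y + c.
B−A: 193a + 408b = −100.2;  C−A: 115a − 181b = −22.3.
Solving gives a = −0.33273, b = −0.08820.
Then c = 719.7 − a·72 − b·124 = 754.59.
At (341, 315): z = −113.5 − 27.8 + 754.59 = 613.4 ft.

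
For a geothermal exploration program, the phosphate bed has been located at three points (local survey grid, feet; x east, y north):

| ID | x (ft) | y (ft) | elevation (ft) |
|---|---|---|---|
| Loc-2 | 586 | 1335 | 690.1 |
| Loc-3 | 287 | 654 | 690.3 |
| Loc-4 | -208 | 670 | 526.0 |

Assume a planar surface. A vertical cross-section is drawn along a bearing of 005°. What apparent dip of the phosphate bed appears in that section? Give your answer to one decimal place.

Let the plane be z = a·x + b·y + c.
Loc-3−Loc-2: −299a − 681b = 0.2;  Loc-4−Loc-2: −794a − 665b = −164.1.
Solving gives a = 0.32727, b = −0.14398.
Unit vector along 005° is (sin 5°, cos 5°) = (0.0872, 0.9962).
Slope in that direction = a·(0.0872) + b·(0.9962) = −0.11491.
Apparent dip = arctan|0.11491| = 6.6° (true dip is 19.7°, so apparent ≤ true as expected).

6.6°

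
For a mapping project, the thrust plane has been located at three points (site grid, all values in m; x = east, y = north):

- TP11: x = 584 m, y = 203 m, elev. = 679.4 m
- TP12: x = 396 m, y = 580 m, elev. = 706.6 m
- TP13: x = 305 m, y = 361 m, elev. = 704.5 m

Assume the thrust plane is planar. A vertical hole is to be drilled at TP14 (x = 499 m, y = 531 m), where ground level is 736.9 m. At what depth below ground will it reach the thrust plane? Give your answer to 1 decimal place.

Two edge vectors: TP11→TP12 = (-188, 377, 27.2), TP11→TP13 = (-279, 158, 25.1).
Normal n = (TP11→TP12) × (TP11→TP13) = (5165.1, -2870, 75479).
So ∂z/∂x = −n_x/n_z = −0.06843 and ∂z/∂y = −n_y/n_z = 0.03802.
Intercept c from TP11: 679.4 + 39.96 − 7.72 = 711.64.
At (499, 531): z_contact = −34.15 + 20.19 + 711.64 = 697.69 m.
Depth below ground = 736.9 − 697.69 = 39.2 m.

39.2 m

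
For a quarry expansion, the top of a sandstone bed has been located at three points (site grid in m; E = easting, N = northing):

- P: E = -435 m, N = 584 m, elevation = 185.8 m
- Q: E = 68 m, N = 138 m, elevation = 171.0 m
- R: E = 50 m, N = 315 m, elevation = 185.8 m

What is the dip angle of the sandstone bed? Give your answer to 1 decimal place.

5.8°

Two edge vectors: P→Q = (503, -446, -14.8), P→R = (485, -269, 0).
Normal n = (P→Q) × (P→R) = (-3981.2, -7178, 81003).
So ∂z/∂E = −n_x/n_z = 0.04915 and ∂z/∂N = −n_y/n_z = 0.08861.
Gradient magnitude |∇z| = √(a² + b²) = √(0.00242 + 0.00785) = 0.10133.
True dip = arctan(0.10133) = 5.8°, dipping toward SSW (azimuth ≈ 209°).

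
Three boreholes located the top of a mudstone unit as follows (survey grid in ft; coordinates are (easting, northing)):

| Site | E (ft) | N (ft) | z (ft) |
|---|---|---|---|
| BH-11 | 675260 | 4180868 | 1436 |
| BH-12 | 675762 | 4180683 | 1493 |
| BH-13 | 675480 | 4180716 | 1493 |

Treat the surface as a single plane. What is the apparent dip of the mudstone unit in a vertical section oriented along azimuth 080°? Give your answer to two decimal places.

Two edge vectors: BH-11→BH-12 = (502, -185, 57), BH-11→BH-13 = (220, -152, 57).
Normal n = (BH-11→BH-12) × (BH-11→BH-13) = (-1881, -16074, -35604).
So ∂z/∂E = −n_x/n_z = −0.05283 and ∂z/∂N = −n_y/n_z = −0.45147.
Unit vector along 080° is (sin 80°, cos 80°) = (0.9848, 0.1736).
Slope in that direction = a·(0.9848) + b·(0.1736) = −0.13042.
Apparent dip = arctan|0.13042| = 7.43° (true dip is 24.4°, so apparent ≤ true as expected).

7.43°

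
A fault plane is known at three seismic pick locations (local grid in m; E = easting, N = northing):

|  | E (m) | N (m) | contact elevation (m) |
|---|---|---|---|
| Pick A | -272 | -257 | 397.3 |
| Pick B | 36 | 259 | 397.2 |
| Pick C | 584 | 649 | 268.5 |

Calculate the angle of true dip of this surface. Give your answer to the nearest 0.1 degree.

Let the plane be z = a·E + b·N + c.
Pick B−Pick A: 308a + 516b = −0.1;  Pick C−Pick A: 856a + 906b = −128.8.
Solving gives a = −0.40806, b = 0.24338.
Gradient magnitude |∇z| = √(a² + b²) = √(0.16651 + 0.05923) = 0.47513.
True dip = arctan(0.47513) = 25.4°, dipping toward ESE (azimuth ≈ 121°).

25.4°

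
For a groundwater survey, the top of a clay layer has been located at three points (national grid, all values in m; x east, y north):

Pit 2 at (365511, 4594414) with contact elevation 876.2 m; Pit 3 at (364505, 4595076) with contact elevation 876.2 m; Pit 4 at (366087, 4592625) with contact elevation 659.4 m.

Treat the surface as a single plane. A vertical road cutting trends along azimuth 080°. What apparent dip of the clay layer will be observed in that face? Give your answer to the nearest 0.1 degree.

7.2°

Two edge vectors: Pit 2→Pit 3 = (-1006, 662, 0), Pit 2→Pit 4 = (576, -1789, -216.8).
Normal n = (Pit 2→Pit 3) × (Pit 2→Pit 4) = (-143521.6, -218100.8, 1418422).
So ∂z/∂x = −n_x/n_z = 0.10118 and ∂z/∂y = −n_y/n_z = 0.15376.
Unit vector along 080° is (sin 80°, cos 80°) = (0.9848, 0.1736).
Slope in that direction = a·(0.9848) + b·(0.1736) = 0.12635.
Apparent dip = arctan|0.12635| = 7.2° (true dip is 10.4°, so apparent ≤ true as expected).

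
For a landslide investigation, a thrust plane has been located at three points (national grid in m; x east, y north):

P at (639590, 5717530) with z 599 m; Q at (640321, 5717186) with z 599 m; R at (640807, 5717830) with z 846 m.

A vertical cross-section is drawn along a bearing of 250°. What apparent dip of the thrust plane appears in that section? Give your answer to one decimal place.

Two edge vectors: P→Q = (731, -344, 0), P→R = (1217, 300, 247).
Normal n = (P→Q) × (P→R) = (-84968, -180557, 637948).
So ∂z/∂x = −n_x/n_z = 0.13319 and ∂z/∂y = −n_y/n_z = 0.28303.
Unit vector along 250° is (sin 250°, cos 250°) = (-0.9397, -0.3420).
Slope in that direction = a·(-0.9397) + b·(-0.3420) = −0.22196.
Apparent dip = arctan|0.22196| = 12.5° (true dip is 17.4°, so apparent ≤ true as expected).

12.5°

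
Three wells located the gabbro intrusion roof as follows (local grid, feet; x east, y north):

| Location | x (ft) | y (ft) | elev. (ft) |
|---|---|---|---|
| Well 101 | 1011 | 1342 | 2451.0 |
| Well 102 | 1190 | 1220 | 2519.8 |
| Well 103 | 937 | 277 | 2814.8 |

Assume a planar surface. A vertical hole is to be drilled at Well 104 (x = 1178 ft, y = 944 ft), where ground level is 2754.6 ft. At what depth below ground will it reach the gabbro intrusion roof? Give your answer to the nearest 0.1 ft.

139.5 ft

Let the plane be z = a·x + b·y + c.
Well 102−Well 101: 179a − 122b = 68.8;  Well 103−Well 101: −74a − 1065b = 363.8.
Solving gives a = 0.144686, b = −0.351650.
Then c = 2451 − a·1011 − b·1342 = 2776.64.
At (1178, 944): z_contact = 170.44 − 331.96 + 2776.64 = 2615.12 ft.
Depth below ground = 2754.6 − 2615.12 = 139.5 ft.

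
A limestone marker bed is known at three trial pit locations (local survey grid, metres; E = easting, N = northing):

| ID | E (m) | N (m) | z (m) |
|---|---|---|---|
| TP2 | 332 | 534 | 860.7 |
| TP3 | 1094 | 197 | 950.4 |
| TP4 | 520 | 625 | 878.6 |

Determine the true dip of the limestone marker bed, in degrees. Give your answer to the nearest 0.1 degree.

Two edge vectors: TP2→TP3 = (762, -337, 89.7), TP2→TP4 = (188, 91, 17.9).
Normal n = (TP2→TP3) × (TP2→TP4) = (-14195, 3223.8, 132698).
So ∂z/∂E = −n_x/n_z = 0.10697 and ∂z/∂N = −n_y/n_z = −0.02429.
Gradient magnitude |∇z| = √(a² + b²) = √(0.01144 + 0.00059) = 0.10970.
True dip = arctan(0.10970) = 6.3°, dipping toward WNW (azimuth ≈ 283°).

6.3°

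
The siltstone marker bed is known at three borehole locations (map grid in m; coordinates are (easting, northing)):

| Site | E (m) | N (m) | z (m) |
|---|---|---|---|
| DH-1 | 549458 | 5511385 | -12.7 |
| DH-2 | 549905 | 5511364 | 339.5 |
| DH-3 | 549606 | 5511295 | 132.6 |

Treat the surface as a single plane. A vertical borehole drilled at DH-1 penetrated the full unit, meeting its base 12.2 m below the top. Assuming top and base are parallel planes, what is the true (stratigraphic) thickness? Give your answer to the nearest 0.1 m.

9.3 m

Two edge vectors: DH-1→DH-2 = (447, -21, 352.2), DH-1→DH-3 = (148, -90, 145.3).
Normal n = (DH-1→DH-2) × (DH-1→DH-3) = (28646.7, -12823.5, -37122).
So ∂z/∂E = −n_x/n_z = 0.77169 and ∂z/∂N = −n_y/n_z = −0.34544.
|∇z| = √(a²+b²) = 0.84548, so dip δ = arctan(0.84548) = 40.21°.
True thickness = vertical thickness × cos δ = 12.2 × cos 40.21° = 9.3 m.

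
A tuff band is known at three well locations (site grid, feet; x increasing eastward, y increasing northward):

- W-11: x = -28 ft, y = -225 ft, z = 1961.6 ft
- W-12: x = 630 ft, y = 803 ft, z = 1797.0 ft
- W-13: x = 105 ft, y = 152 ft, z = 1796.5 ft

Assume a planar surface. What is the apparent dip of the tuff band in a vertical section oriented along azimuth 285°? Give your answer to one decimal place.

48.6°

Two edge vectors: W-11→W-12 = (658, 1028, -164.6), W-11→W-13 = (133, 377, -165.1).
Normal n = (W-11→W-12) × (W-11→W-13) = (-107668.6, 86744, 111342).
So ∂z/∂x = −n_x/n_z = 0.96701 and ∂z/∂y = −n_y/n_z = −0.77908.
Unit vector along 285° is (sin 285°, cos 285°) = (-0.9659, 0.2588).
Slope in that direction = a·(-0.9659) + b·(0.2588) = −1.13570.
Apparent dip = arctan|1.13570| = 48.6° (true dip is 51.2°, so apparent ≤ true as expected).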